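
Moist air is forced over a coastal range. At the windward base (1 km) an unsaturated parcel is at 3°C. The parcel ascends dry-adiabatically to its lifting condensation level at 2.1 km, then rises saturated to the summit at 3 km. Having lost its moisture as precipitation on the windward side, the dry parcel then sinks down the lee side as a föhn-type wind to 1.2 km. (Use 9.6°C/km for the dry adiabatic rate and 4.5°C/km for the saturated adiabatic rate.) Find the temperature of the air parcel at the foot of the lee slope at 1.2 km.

5.67°C

From 1000 m to 2100 m (dry): cools by 9.6 × 1.1 = 10.56°C, giving -7.56°C.
From 2100 m to 3000 m (saturated): cools by 4.5 × 0.9 = 4.05°C, giving -11.61°C.
From 3000 m to 1200 m (dry descent): warms by 9.6 × 1.8 = 17.28°C, giving 5.67°C.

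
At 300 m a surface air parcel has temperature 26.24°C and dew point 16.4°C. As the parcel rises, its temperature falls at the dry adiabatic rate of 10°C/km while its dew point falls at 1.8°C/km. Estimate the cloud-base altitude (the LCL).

T and T_d converge at 10 − 1.8 = 8.2°C per km
Height above start = (26.24 − 16.4) / 8.2 = 1.2 km
LCL altitude = 300 m + 1200 m = 1500 m

1500 m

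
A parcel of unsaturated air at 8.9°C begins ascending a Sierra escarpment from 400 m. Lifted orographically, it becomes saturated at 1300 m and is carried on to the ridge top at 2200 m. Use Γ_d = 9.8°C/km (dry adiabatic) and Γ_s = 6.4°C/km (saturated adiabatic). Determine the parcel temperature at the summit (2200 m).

-5.68°C

Dry to 1300 m: -9.8 × 0.9 km = -8.82°C, so T = 0.08°C.
Saturated to 2200 m: -6.4 × 0.9 km = -5.76°C, so T = -5.68°C.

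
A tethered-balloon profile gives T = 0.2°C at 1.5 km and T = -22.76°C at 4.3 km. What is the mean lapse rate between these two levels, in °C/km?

8.2°C/km

Γ = −ΔT/Δz = (0.2 − (-22.76)) / (4300 − 1500) m
  = 22.96°C / 2.8 km = 8.2°C/km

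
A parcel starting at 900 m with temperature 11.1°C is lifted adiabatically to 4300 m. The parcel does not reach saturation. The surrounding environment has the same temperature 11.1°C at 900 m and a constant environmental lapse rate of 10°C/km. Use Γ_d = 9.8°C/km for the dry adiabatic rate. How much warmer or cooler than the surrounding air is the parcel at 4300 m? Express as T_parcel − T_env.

Parcel:
  Dry to 4300 m: -9.8 × 3.4 km = -33.32°C, so T = -22.22°C.
Environment:
  Environment to 4300 m: -10 × 3.4 km = -34°C, so T = -22.9°C.
T_parcel − T_env = -22.22 − (-22.9) = +0.68°C

+0.68°C (parcel warmer than environment)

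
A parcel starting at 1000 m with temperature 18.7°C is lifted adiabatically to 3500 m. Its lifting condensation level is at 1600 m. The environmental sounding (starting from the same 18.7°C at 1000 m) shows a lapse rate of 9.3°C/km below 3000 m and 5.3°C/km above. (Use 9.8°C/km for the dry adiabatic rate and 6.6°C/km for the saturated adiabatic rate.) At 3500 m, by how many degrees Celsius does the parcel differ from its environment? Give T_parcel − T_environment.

Parcel:
  From 1000 m to 1600 m (dry): cools by 9.8 × 0.6 = 5.88°C, giving 12.82°C.
  From 1600 m to 3500 m (saturated): cools by 6.6 × 1.9 = 12.54°C, giving 0.28°C.
Environment:
  From 1000 m to 3000 m (environment, lower layer): cools by 9.3 × 2 = 18.6°C, giving 0.1°C.
  From 3000 m to 3500 m (environment, upper layer): cools by 5.3 × 0.5 = 2.65°C, giving -2.55°C.
T_parcel − T_env = 0.28 − (-2.55) = +2.83°C

+2.83°C (parcel warmer than environment)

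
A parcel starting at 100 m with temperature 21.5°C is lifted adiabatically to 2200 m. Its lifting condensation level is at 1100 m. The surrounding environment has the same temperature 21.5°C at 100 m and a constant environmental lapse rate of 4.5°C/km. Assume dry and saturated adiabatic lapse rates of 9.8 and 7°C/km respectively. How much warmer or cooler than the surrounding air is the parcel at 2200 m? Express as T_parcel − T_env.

-8.05°C (parcel cooler than environment)

Parcel:
  From 100 m to 1100 m (dry): cools by 9.8 × 1 = 9.8°C, giving 11.7°C.
  From 1100 m to 2200 m (saturated): cools by 7 × 1.1 = 7.7°C, giving 4°C.
Environment:
  From 100 m to 2200 m (environment): cools by 4.5 × 2.1 = 9.45°C, giving 12.05°C.
T_parcel − T_env = 4 − 12.05 = -8.05°C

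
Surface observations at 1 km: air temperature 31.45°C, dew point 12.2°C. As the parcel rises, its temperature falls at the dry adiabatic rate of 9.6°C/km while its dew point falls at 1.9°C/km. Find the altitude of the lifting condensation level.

3.5 km

T and T_d converge at 9.6 − 1.9 = 7.7°C per km
Height above start = (31.45 − 12.2) / 7.7 = 2.5 km
LCL altitude = 1000 m + 2500 m = 3500 m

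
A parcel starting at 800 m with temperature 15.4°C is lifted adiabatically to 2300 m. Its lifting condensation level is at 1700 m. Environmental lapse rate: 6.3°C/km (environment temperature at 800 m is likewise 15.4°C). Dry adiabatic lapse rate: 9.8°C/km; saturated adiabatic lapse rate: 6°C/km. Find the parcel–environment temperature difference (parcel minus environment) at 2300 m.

Parcel:
  800–1700 m, dry: Δz = 0.9 km ⇒ ΔT = -8.82°C; T = 6.58°C
  1700–2300 m, saturated: Δz = 0.6 km ⇒ ΔT = -3.6°C; T = 2.98°C
Environment:
  800–2300 m, environment: Δz = 1.5 km ⇒ ΔT = -9.45°C; T = 5.95°C
T_parcel − T_env = 2.98 − 5.95 = -2.97°C

-2.97°C (parcel cooler than environment)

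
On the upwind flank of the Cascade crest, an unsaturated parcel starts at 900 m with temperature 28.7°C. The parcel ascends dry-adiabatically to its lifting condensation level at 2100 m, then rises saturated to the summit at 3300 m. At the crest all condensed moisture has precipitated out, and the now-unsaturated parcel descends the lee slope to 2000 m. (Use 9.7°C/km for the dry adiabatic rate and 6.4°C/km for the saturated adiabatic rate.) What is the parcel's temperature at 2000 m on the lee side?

900–2100 m, dry: Δz = 1.2 km ⇒ ΔT = -11.64°C; T = 17.06°C
2100–3300 m, saturated: Δz = 1.2 km ⇒ ΔT = -7.68°C; T = 9.38°C
3300–2000 m, dry descent: Δz = 1.3 km ⇒ ΔT = +12.61°C; T = 21.99°C

21.99°C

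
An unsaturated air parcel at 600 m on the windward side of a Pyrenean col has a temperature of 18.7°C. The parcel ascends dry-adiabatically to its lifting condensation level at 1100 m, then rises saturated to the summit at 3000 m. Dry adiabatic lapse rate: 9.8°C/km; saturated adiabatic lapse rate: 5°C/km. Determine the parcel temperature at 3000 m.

4.3°C

600–1100 m, dry: Δz = 0.5 km ⇒ ΔT = -4.9°C; T = 13.8°C
1100–3000 m, saturated: Δz = 1.9 km ⇒ ΔT = -9.5°C; T = 4.3°C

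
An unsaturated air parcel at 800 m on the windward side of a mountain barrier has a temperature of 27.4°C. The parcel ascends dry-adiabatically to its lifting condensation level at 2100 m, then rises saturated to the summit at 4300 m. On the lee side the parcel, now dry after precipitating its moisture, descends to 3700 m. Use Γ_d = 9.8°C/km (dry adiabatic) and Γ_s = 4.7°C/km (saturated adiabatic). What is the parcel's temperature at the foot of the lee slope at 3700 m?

10.2°C

800–2100 m, dry: Δz = 1.3 km ⇒ ΔT = -12.74°C; T = 14.66°C
2100–4300 m, saturated: Δz = 2.2 km ⇒ ΔT = -10.34°C; T = 4.32°C
4300–3700 m, dry descent: Δz = 0.6 km ⇒ ΔT = +5.88°C; T = 10.2°C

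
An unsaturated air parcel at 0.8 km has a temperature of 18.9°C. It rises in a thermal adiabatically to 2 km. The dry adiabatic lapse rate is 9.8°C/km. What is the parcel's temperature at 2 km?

Dry adiabatic to 2000 m: -9.8 × 1.2 km = -11.76°C, so T = 7.14°C.

7.14°C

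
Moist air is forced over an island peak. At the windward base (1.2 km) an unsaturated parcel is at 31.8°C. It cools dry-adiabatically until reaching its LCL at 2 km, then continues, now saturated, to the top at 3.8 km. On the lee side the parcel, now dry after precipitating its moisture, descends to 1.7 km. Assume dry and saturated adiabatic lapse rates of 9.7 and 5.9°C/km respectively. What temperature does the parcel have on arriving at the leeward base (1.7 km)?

33.79°C

1200–2000 m, dry: Δz = 0.8 km ⇒ ΔT = -7.76°C; T = 24.04°C
2000–3800 m, saturated: Δz = 1.8 km ⇒ ΔT = -10.62°C; T = 13.42°C
3800–1700 m, dry descent: Δz = 2.1 km ⇒ ΔT = +20.37°C; T = 33.79°C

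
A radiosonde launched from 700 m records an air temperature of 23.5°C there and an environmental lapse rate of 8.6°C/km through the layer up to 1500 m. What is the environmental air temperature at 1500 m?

Environmental to 1500 m: -8.6 × 0.8 km = -6.88°C, so T = 16.62°C.

16.62°C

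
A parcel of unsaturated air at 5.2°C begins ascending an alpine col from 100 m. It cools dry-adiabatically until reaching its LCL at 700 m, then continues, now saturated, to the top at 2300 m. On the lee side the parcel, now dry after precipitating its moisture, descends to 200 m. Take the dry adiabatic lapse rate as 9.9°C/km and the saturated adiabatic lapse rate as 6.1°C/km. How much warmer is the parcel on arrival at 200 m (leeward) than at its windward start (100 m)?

100 → 700 m (dry, 9.9°C/km): ΔT = -9.9 × 0.6 = -5.94°C → T = -0.74°C
700 → 2300 m (saturated, 6.1°C/km): ΔT = -6.1 × 1.6 = -9.76°C → T = -10.5°C
2300 → 200 m (dry descent, 9.9°C/km): ΔT = +9.9 × 2.1 = +20.79°C → T = 10.29°C
Net change vs windward start: 10.29 − 5.2 = +5.09°C

+5.09°C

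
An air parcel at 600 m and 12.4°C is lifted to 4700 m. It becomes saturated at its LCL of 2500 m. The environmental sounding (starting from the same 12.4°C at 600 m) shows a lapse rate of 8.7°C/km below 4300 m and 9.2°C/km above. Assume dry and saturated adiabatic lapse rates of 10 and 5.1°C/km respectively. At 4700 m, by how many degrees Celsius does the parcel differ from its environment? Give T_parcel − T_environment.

+5.65°C (parcel warmer than environment)

Parcel:
  From 600 m to 2500 m (dry): cools by 10 × 1.9 = 19°C, giving -6.6°C.
  From 2500 m to 4700 m (saturated): cools by 5.1 × 2.2 = 11.22°C, giving -17.82°C.
Environment:
  From 600 m to 4300 m (environment, lower layer): cools by 8.7 × 3.7 = 32.19°C, giving -19.79°C.
  From 4300 m to 4700 m (environment, upper layer): cools by 9.2 × 0.4 = 3.68°C, giving -23.47°C.
T_parcel − T_env = -17.82 − (-23.47) = +5.65°C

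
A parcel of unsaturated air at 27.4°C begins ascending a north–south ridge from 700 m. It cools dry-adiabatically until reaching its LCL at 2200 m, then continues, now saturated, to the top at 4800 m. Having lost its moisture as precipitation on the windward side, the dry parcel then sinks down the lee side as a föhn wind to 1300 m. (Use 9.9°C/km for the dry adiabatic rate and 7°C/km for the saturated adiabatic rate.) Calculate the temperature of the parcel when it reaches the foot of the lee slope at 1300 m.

Dry to 2200 m: -9.9 × 1.5 km = -14.85°C, so T = 12.55°C.
Saturated to 4800 m: -7 × 2.6 km = -18.2°C, so T = -5.65°C.
Dry descent to 1300 m: +9.9 × 3.5 km = +34.65°C, so T = 29°C.

29°C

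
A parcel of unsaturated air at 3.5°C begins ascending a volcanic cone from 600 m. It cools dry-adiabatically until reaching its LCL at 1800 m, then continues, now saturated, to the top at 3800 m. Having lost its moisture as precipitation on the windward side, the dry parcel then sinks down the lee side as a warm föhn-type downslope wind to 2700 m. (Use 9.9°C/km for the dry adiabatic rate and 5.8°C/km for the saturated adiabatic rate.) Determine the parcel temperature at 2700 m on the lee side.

-9.09°C

600 → 1800 m (dry, 9.9°C/km): ΔT = -9.9 × 1.2 = -11.88°C → T = -8.38°C
1800 → 3800 m (saturated, 5.8°C/km): ΔT = -5.8 × 2 = -11.6°C → T = -19.98°C
3800 → 2700 m (dry descent, 9.9°C/km): ΔT = +9.9 × 1.1 = +10.89°C → T = -9.09°C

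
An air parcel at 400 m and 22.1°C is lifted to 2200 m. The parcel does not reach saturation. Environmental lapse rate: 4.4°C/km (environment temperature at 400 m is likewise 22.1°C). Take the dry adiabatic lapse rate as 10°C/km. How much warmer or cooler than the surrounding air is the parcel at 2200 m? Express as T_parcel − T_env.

-10.08°C (parcel cooler than environment)

Parcel:
  Dry to 2200 m: -10 × 1.8 km = -18°C, so T = 4.1°C.
Environment:
  Environment to 2200 m: -4.4 × 1.8 km = -7.92°C, so T = 14.18°C.
T_parcel − T_env = 4.1 − 14.18 = -10.08°C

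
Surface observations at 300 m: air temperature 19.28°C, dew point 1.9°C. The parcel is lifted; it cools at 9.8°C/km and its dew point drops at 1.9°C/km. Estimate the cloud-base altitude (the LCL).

2500 m

T and T_d converge at 9.8 − 1.9 = 7.9°C per km
Height above start = (19.28 − 1.9) / 7.9 = 2.2 km
LCL altitude = 300 m + 2200 m = 2500 m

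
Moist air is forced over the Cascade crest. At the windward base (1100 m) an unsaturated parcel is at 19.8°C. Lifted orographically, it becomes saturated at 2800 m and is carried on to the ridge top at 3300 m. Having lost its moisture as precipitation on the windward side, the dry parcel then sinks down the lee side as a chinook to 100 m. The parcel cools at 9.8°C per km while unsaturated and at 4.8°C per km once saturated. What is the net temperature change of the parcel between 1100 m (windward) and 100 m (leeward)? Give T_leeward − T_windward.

+12.3°C

1100–2800 m, dry: Δz = 1.7 km ⇒ ΔT = -16.66°C; T = 3.14°C
2800–3300 m, saturated: Δz = 0.5 km ⇒ ΔT = -2.4°C; T = 0.74°C
3300–100 m, dry descent: Δz = 3.2 km ⇒ ΔT = +31.36°C; T = 32.1°C
Net change vs windward start: 32.1 − 19.8 = +12.3°C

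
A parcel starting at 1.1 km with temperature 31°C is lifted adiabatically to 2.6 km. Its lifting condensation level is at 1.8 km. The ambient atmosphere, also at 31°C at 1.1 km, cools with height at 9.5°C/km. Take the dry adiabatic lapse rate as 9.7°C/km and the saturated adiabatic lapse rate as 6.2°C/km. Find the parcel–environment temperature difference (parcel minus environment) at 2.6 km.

+2.5°C (parcel warmer than environment)

Parcel:
  1100 → 1800 m (dry, 9.7°C/km): ΔT = -9.7 × 0.7 = -6.79°C → T = 24.21°C
  1800 → 2600 m (saturated, 6.2°C/km): ΔT = -6.2 × 0.8 = -4.96°C → T = 19.25°C
Environment:
  1100 → 2600 m (environment, 9.5°C/km): ΔT = -9.5 × 1.5 = -14.25°C → T = 16.75°C
T_parcel − T_env = 19.25 − 16.75 = +2.5°C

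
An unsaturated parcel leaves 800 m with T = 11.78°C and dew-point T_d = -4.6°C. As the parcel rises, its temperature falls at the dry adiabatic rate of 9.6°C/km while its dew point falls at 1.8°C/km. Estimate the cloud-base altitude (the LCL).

T and T_d converge at 9.6 − 1.8 = 7.8°C per km
Height above start = (11.78 − (-4.6)) / 7.8 = 2.1 km
LCL altitude = 800 m + 2100 m = 2900 m

2900 m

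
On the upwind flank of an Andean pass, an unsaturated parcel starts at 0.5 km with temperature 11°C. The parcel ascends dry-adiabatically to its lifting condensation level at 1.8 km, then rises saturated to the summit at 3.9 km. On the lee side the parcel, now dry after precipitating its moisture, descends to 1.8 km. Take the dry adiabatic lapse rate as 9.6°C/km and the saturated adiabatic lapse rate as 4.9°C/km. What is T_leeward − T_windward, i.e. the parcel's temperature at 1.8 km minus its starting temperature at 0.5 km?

-2.61°C

500 → 1800 m (dry, 9.6°C/km): ΔT = -9.6 × 1.3 = -12.48°C → T = -1.48°C
1800 → 3900 m (saturated, 4.9°C/km): ΔT = -4.9 × 2.1 = -10.29°C → T = -11.77°C
3900 → 1800 m (dry descent, 9.6°C/km): ΔT = +9.6 × 2.1 = +20.16°C → T = 8.39°C
Net change vs windward start: 8.39 − 11 = -2.61°C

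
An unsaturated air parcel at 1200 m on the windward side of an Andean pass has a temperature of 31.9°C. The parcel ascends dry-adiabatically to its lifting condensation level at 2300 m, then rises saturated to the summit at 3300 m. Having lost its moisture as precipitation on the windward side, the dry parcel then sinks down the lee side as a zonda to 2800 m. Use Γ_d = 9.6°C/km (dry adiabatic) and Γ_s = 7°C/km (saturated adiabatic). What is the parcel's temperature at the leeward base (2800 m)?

19.14°C

1200–2300 m, dry: Δz = 1.1 km ⇒ ΔT = -10.56°C; T = 21.34°C
2300–3300 m, saturated: Δz = 1 km ⇒ ΔT = -7°C; T = 14.34°C
3300–2800 m, dry descent: Δz = 0.5 km ⇒ ΔT = +4.8°C; T = 19.14°C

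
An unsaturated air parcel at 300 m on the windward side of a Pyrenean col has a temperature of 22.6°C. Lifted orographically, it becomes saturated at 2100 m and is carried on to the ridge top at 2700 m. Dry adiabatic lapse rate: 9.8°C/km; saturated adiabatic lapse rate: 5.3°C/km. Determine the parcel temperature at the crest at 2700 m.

From 300 m to 2100 m (dry): cools by 9.8 × 1.8 = 17.64°C, giving 4.96°C.
From 2100 m to 2700 m (saturated): cools by 5.3 × 0.6 = 3.18°C, giving 1.78°C.

1.78°C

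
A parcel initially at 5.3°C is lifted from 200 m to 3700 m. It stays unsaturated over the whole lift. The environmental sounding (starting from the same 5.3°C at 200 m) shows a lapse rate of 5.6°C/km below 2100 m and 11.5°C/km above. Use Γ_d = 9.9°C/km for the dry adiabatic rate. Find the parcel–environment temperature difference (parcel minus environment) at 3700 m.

-5.61°C (parcel cooler than environment)

Parcel:
  Dry to 3700 m: -9.9 × 3.5 km = -34.65°C, so T = -29.35°C.
Environment:
  Environment, lower layer to 2100 m: -5.6 × 1.9 km = -10.64°C, so T = -5.34°C.
  Environment, upper layer to 3700 m: -11.5 × 1.6 km = -18.4°C, so T = -23.74°C.
T_parcel − T_env = -29.35 − (-23.74) = -5.61°C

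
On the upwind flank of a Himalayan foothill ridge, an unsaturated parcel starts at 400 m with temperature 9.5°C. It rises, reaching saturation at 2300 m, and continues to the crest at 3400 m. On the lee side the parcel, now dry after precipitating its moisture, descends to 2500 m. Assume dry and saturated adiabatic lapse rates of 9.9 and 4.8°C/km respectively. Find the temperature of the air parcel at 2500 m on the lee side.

400–2300 m, dry: Δz = 1.9 km ⇒ ΔT = -18.81°C; T = -9.31°C
2300–3400 m, saturated: Δz = 1.1 km ⇒ ΔT = -5.28°C; T = -14.59°C
3400–2500 m, dry descent: Δz = 0.9 km ⇒ ΔT = +8.91°C; T = -5.68°C

-5.68°C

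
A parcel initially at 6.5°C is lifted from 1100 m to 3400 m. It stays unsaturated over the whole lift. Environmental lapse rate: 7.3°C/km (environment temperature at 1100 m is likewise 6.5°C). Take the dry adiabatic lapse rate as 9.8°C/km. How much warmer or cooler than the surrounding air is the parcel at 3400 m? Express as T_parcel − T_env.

-5.75°C (parcel cooler than environment)

Parcel:
  Dry to 3400 m: -9.8 × 2.3 km = -22.54°C, so T = -16.04°C.
Environment:
  Environment to 3400 m: -7.3 × 2.3 km = -16.79°C, so T = -10.29°C.
T_parcel − T_env = -16.04 − (-10.29) = -5.75°C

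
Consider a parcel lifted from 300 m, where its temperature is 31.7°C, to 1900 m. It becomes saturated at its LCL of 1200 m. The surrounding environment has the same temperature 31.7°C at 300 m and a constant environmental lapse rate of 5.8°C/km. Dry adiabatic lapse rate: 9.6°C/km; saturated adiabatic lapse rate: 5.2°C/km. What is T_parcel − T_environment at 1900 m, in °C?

Parcel:
  300 → 1200 m (dry, 9.6°C/km): ΔT = -9.6 × 0.9 = -8.64°C → T = 23.06°C
  1200 → 1900 m (saturated, 5.2°C/km): ΔT = -5.2 × 0.7 = -3.64°C → T = 19.42°C
Environment:
  300 → 1900 m (environment, 5.8°C/km): ΔT = -5.8 × 1.6 = -9.28°C → T = 22.42°C
T_parcel − T_env = 19.42 − 22.42 = -3°C

-3°C (parcel cooler than environment)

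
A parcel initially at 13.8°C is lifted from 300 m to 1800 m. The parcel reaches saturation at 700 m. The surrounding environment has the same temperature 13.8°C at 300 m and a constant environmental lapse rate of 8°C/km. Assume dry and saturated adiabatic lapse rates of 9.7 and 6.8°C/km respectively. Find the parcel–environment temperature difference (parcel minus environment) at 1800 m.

+0.64°C (parcel warmer than environment)

Parcel:
  Dry to 700 m: -9.7 × 0.4 km = -3.88°C, so T = 9.92°C.
  Saturated to 1800 m: -6.8 × 1.1 km = -7.48°C, so T = 2.44°C.
Environment:
  Environment to 1800 m: -8 × 1.5 km = -12°C, so T = 1.8°C.
T_parcel − T_env = 2.44 − 1.8 = +0.64°C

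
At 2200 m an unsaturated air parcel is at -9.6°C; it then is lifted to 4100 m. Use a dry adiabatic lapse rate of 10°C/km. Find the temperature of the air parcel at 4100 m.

2200 → 4100 m (dry adiabatic, 10°C/km): ΔT = -10 × 1.9 = -19°C → T = -28.6°C

-28.6°C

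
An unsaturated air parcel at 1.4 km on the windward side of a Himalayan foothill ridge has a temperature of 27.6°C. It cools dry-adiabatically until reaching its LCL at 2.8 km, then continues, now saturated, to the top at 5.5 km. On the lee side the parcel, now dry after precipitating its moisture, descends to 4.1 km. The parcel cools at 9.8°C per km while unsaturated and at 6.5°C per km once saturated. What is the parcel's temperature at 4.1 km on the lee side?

10.05°C

Dry to 2800 m: -9.8 × 1.4 km = -13.72°C, so T = 13.88°C.
Saturated to 5500 m: -6.5 × 2.7 km = -17.55°C, so T = -3.67°C.
Dry descent to 4100 m: +9.8 × 1.4 km = +13.72°C, so T = 10.05°C.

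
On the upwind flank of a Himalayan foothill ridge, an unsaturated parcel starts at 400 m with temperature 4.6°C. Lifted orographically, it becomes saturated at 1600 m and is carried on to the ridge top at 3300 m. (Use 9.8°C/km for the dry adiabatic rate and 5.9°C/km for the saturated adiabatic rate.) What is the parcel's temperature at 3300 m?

400–1600 m, dry: Δz = 1.2 km ⇒ ΔT = -11.76°C; T = -7.16°C
1600–3300 m, saturated: Δz = 1.7 km ⇒ ΔT = -10.03°C; T = -17.19°C

-17.19°C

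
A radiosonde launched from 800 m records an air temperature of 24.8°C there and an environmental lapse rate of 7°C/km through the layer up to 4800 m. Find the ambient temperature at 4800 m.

-3.2°C

From 800 m to 4800 m (environmental): cools by 7 × 4 = 28°C, giving -3.2°C.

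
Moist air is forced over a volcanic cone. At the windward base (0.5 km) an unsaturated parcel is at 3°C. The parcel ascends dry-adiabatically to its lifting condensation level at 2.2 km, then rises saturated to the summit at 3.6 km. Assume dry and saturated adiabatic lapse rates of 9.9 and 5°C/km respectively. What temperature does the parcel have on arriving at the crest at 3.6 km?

-20.83°C

From 500 m to 2200 m (dry): cools by 9.9 × 1.7 = 16.83°C, giving -13.83°C.
From 2200 m to 3600 m (saturated): cools by 5 × 1.4 = 7°C, giving -20.83°C.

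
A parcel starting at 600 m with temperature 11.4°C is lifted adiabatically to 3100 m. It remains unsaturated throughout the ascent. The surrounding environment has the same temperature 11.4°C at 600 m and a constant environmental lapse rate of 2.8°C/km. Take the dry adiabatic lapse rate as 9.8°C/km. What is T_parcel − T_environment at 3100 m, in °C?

Parcel:
  From 600 m to 3100 m (dry): cools by 9.8 × 2.5 = 24.5°C, giving -13.1°C.
Environment:
  From 600 m to 3100 m (environment): cools by 2.8 × 2.5 = 7°C, giving 4.4°C.
T_parcel − T_env = -13.1 − 4.4 = -17.5°C

-17.5°C (parcel cooler than environment)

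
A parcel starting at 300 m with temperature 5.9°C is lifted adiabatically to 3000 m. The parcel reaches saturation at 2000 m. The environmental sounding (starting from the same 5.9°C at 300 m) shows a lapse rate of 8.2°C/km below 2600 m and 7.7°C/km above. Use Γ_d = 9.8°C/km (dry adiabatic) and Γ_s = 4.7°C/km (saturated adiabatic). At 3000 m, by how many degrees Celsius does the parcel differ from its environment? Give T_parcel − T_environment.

+0.58°C (parcel warmer than environment)

Parcel:
  300 → 2000 m (dry, 9.8°C/km): ΔT = -9.8 × 1.7 = -16.66°C → T = -10.76°C
  2000 → 3000 m (saturated, 4.7°C/km): ΔT = -4.7 × 1 = -4.7°C → T = -15.46°C
Environment:
  300 → 2600 m (environment, lower layer, 8.2°C/km): ΔT = -8.2 × 2.3 = -18.86°C → T = -12.96°C
  2600 → 3000 m (environment, upper layer, 7.7°C/km): ΔT = -7.7 × 0.4 = -3.08°C → T = -16.04°C
T_parcel − T_env = -15.46 − (-16.04) = +0.58°C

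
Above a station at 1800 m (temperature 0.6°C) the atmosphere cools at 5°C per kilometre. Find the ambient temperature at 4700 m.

From 1800 m to 4700 m (environmental): cools by 5 × 2.9 = 14.5°C, giving -13.9°C.

-13.9°C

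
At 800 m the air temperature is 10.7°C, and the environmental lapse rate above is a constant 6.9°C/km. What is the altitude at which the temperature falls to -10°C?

3800 m

Height above start = (10.7 − (-10)) / 6.9 = 3 km
Altitude = 800 m + 3000 m = 3800 m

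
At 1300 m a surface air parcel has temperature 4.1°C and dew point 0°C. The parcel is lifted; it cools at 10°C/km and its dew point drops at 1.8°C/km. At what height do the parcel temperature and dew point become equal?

1800 m

T and T_d converge at 10 − 1.8 = 8.2°C per km
Height above start = (4.1 − 0) / 8.2 = 0.5 km
LCL altitude = 1300 m + 500 m = 1800 m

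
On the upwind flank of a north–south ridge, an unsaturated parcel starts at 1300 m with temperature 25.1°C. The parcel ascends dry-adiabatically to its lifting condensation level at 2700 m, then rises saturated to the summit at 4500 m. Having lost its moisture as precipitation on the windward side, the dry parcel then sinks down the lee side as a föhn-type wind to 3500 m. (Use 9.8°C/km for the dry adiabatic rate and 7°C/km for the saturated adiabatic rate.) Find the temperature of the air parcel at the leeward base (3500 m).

8.58°C

Dry to 2700 m: -9.8 × 1.4 km = -13.72°C, so T = 11.38°C.
Saturated to 4500 m: -7 × 1.8 km = -12.6°C, so T = -1.22°C.
Dry descent to 3500 m: +9.8 × 1 km = +9.8°C, so T = 8.58°C.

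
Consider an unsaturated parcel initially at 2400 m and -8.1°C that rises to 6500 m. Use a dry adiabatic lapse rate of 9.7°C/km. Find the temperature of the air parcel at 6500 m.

-47.87°C

2400 → 6500 m (dry adiabatic, 9.7°C/km): ΔT = -9.7 × 4.1 = -39.77°C → T = -47.87°C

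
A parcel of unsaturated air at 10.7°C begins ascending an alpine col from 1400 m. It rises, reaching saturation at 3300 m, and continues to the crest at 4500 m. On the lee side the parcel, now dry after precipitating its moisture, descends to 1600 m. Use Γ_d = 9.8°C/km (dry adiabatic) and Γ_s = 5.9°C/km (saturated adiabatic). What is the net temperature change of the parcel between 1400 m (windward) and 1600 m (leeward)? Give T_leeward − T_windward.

Dry to 3300 m: -9.8 × 1.9 km = -18.62°C, so T = -7.92°C.
Saturated to 4500 m: -5.9 × 1.2 km = -7.08°C, so T = -15°C.
Dry descent to 1600 m: +9.8 × 2.9 km = +28.42°C, so T = 13.42°C.
Net change vs windward start: 13.42 − 10.7 = +2.72°C

+2.72°C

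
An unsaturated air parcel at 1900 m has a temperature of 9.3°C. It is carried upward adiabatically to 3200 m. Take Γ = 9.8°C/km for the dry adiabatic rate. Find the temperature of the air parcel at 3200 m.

-3.44°C

1900–3200 m, dry adiabatic: Δz = 1.3 km ⇒ ΔT = -12.74°C; T = -3.44°C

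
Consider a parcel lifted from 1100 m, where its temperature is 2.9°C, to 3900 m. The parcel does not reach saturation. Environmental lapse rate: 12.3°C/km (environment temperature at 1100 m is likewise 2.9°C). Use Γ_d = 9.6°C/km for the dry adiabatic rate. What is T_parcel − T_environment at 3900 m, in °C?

+7.56°C (parcel warmer than environment)

Parcel:
  From 1100 m to 3900 m (dry): cools by 9.6 × 2.8 = 26.88°C, giving -23.98°C.
Environment:
  From 1100 m to 3900 m (environment): cools by 12.3 × 2.8 = 34.44°C, giving -31.54°C.
T_parcel − T_env = -23.98 − (-31.54) = +7.56°C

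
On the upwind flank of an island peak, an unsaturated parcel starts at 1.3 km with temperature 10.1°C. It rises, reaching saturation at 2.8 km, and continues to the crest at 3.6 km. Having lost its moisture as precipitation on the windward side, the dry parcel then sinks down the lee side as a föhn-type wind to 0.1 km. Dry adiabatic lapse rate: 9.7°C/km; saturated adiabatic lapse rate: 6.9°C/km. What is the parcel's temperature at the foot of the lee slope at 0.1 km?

23.98°C

From 1300 m to 2800 m (dry): cools by 9.7 × 1.5 = 14.55°C, giving -4.45°C.
From 2800 m to 3600 m (saturated): cools by 6.9 × 0.8 = 5.52°C, giving -9.97°C.
From 3600 m to 100 m (dry descent): warms by 9.7 × 3.5 = 33.95°C, giving 23.98°C.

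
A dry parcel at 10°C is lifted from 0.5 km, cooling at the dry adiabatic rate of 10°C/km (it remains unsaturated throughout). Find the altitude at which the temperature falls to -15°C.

Height above start = (10 − (-15)) / 10 = 2.5 km
Altitude = 500 m + 2500 m = 3000 m

3 km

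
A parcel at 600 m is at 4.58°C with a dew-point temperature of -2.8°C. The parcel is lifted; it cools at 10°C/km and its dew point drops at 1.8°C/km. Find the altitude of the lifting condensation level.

T and T_d converge at 10 − 1.8 = 8.2°C per km
Height above start = (4.58 − (-2.8)) / 8.2 = 0.9 km
LCL altitude = 600 m + 900 m = 1500 m

1500 m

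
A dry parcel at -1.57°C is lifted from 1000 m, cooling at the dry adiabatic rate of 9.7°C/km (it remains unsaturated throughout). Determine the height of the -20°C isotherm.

Height above start = (-1.57 − (-20)) / 9.7 = 1.9 km
Altitude = 1000 m + 1900 m = 2900 m

2900 m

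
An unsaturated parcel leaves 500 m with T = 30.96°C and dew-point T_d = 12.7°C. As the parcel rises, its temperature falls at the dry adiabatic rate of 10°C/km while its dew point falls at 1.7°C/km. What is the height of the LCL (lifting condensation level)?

T and T_d converge at 10 − 1.7 = 8.3°C per km
Height above start = (30.96 − 12.7) / 8.3 = 2.2 km
LCL altitude = 500 m + 2200 m = 2700 m

2700 m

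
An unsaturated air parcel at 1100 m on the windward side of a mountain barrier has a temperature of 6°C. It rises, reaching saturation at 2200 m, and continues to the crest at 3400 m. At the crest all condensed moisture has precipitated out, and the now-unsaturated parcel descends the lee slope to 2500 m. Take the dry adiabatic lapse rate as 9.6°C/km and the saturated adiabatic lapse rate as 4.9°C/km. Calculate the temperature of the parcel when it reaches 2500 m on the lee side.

-1.8°C

1100 → 2200 m (dry, 9.6°C/km): ΔT = -9.6 × 1.1 = -10.56°C → T = -4.56°C
2200 → 3400 m (saturated, 4.9°C/km): ΔT = -4.9 × 1.2 = -5.88°C → T = -10.44°C
3400 → 2500 m (dry descent, 9.6°C/km): ΔT = +9.6 × 0.9 = +8.64°C → T = -1.8°C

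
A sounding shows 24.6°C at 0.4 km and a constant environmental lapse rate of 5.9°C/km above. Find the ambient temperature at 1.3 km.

19.29°C

400 → 1300 m (environmental, 5.9°C/km): ΔT = -5.9 × 0.9 = -5.31°C → T = 19.29°C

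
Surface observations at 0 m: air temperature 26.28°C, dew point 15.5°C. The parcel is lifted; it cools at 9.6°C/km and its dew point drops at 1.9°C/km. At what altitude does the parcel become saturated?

T and T_d converge at 9.6 − 1.9 = 7.7°C per km
Height above start = (26.28 − 15.5) / 7.7 = 1.4 km
LCL altitude = 0 m + 1400 m = 1400 m

1400 m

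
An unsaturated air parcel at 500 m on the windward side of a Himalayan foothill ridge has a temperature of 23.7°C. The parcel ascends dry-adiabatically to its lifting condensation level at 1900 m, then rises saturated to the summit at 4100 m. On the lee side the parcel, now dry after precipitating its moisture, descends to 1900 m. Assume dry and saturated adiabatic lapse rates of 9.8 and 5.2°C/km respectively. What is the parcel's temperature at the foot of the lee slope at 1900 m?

20.1°C

500 → 1900 m (dry, 9.8°C/km): ΔT = -9.8 × 1.4 = -13.72°C → T = 9.98°C
1900 → 4100 m (saturated, 5.2°C/km): ΔT = -5.2 × 2.2 = -11.44°C → T = -1.46°C
4100 → 1900 m (dry descent, 9.8°C/km): ΔT = +9.8 × 2.2 = +21.56°C → T = 20.1°C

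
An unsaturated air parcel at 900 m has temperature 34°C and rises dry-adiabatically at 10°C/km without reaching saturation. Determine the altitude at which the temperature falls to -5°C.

Height above start = (34 − (-5)) / 10 = 3.9 km
Altitude = 900 m + 3900 m = 4800 m

4800 m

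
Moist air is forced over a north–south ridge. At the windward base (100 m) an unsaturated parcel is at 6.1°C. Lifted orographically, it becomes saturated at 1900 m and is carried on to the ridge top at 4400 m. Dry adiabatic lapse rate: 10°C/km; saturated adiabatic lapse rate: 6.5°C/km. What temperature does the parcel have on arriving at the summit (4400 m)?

100 → 1900 m (dry, 10°C/km): ΔT = -10 × 1.8 = -18°C → T = -11.9°C
1900 → 4400 m (saturated, 6.5°C/km): ΔT = -6.5 × 2.5 = -16.25°C → T = -28.15°C

-28.15°C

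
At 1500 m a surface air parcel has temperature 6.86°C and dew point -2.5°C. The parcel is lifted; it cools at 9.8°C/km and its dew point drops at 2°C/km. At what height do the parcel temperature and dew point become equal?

T and T_d converge at 9.8 − 2 = 7.8°C per km
Height above start = (6.86 − (-2.5)) / 7.8 = 1.2 km
LCL altitude = 1500 m + 1200 m = 2700 m

2700 m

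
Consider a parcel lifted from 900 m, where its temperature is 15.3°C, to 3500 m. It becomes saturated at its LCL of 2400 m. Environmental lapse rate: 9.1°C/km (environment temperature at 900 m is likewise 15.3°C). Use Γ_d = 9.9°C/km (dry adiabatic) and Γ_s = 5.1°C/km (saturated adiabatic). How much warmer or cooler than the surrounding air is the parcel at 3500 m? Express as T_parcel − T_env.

Parcel:
  900–2400 m, dry: Δz = 1.5 km ⇒ ΔT = -14.85°C; T = 0.45°C
  2400–3500 m, saturated: Δz = 1.1 km ⇒ ΔT = -5.61°C; T = -5.16°C
Environment:
  900–3500 m, environment: Δz = 2.6 km ⇒ ΔT = -23.66°C; T = -8.36°C
T_parcel − T_env = -5.16 − (-8.36) = +3.2°C

+3.2°C (parcel warmer than environment)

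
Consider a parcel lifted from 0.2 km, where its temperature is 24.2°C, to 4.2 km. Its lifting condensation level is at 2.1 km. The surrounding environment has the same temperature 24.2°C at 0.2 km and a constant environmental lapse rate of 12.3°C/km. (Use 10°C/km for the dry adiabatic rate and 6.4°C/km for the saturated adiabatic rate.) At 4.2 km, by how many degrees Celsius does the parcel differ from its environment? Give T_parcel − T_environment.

+16.76°C (parcel warmer than environment)

Parcel:
  200–2100 m, dry: Δz = 1.9 km ⇒ ΔT = -19°C; T = 5.2°C
  2100–4200 m, saturated: Δz = 2.1 km ⇒ ΔT = -13.44°C; T = -8.24°C
Environment:
  200–4200 m, environment: Δz = 4 km ⇒ ΔT = -49.2°C; T = -25°C
T_parcel − T_env = -8.24 − (-25) = +16.76°C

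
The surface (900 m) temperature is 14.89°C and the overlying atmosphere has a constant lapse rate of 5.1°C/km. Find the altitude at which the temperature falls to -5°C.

4800 m

Height above start = (14.89 − (-5)) / 5.1 = 3.9 km
Altitude = 900 m + 3900 m = 4800 m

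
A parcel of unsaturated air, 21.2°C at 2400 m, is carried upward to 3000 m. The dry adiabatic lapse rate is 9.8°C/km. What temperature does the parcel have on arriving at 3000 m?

15.32°C

2400–3000 m, dry adiabatic: Δz = 0.6 km ⇒ ΔT = -5.88°C; T = 15.32°C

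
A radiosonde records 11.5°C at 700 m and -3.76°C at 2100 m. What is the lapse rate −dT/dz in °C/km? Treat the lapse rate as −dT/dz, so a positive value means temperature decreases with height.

10.9°C/km

Γ = −ΔT/Δz = (11.5 − (-3.76)) / (2100 − 700) m
  = 15.26°C / 1.4 km = 10.9°C/km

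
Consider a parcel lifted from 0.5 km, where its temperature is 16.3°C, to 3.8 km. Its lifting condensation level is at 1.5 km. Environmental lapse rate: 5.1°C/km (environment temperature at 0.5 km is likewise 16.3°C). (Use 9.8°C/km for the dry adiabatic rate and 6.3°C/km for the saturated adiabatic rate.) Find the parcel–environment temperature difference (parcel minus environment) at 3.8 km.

Parcel:
  500–1500 m, dry: Δz = 1 km ⇒ ΔT = -9.8°C; T = 6.5°C
  1500–3800 m, saturated: Δz = 2.3 km ⇒ ΔT = -14.49°C; T = -7.99°C
Environment:
  500–3800 m, environment: Δz = 3.3 km ⇒ ΔT = -16.83°C; T = -0.53°C
T_parcel − T_env = -7.99 − (-0.53) = -7.46°C

-7.46°C (parcel cooler than environment)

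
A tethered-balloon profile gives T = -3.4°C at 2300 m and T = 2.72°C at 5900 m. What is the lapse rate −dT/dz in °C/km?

Γ = −ΔT/Δz = (-3.4 − 2.72) / (5900 − 2300) m
  = -6.12°C / 3.6 km = -1.7°C/km

-1.7°C/km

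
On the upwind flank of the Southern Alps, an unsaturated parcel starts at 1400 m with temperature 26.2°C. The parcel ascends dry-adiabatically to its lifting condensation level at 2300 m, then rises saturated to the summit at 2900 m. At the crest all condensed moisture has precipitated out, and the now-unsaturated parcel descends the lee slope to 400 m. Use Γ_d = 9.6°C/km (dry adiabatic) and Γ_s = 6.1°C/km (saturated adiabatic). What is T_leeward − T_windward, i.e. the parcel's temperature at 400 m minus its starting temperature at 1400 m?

+11.7°C

1400–2300 m, dry: Δz = 0.9 km ⇒ ΔT = -8.64°C; T = 17.56°C
2300–2900 m, saturated: Δz = 0.6 km ⇒ ΔT = -3.66°C; T = 13.9°C
2900–400 m, dry descent: Δz = 2.5 km ⇒ ΔT = +24°C; T = 37.9°C
Net change vs windward start: 37.9 − 26.2 = +11.7°C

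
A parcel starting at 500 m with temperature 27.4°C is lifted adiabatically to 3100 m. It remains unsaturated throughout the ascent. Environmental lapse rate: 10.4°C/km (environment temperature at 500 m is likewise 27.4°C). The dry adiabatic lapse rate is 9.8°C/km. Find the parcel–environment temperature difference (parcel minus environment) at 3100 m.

+1.56°C (parcel warmer than environment)

Parcel:
  500 → 3100 m (dry, 9.8°C/km): ΔT = -9.8 × 2.6 = -25.48°C → T = 1.92°C
Environment:
  500 → 3100 m (environment, 10.4°C/km): ΔT = -10.4 × 2.6 = -27.04°C → T = 0.36°C
T_parcel − T_env = 1.92 − 0.36 = +1.56°C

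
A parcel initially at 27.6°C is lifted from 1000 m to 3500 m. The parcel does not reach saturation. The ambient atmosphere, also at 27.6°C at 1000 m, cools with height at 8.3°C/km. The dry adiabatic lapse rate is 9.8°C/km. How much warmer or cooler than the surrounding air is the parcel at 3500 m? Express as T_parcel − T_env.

Parcel:
  1000–3500 m, dry: Δz = 2.5 km ⇒ ΔT = -24.5°C; T = 3.1°C
Environment:
  1000–3500 m, environment: Δz = 2.5 km ⇒ ΔT = -20.75°C; T = 6.85°C
T_parcel − T_env = 3.1 − 6.85 = -3.75°C

-3.75°C (parcel cooler than environment)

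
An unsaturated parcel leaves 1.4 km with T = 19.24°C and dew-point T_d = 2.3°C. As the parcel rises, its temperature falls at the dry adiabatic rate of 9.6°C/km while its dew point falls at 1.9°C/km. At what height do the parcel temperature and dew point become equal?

T and T_d converge at 9.6 − 1.9 = 7.7°C per km
Height above start = (19.24 − 2.3) / 7.7 = 2.2 km
LCL altitude = 1400 m + 2200 m = 3600 m

3.6 km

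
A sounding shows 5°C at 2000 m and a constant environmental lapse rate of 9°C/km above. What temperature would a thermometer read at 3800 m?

-11.2°C

2000–3800 m, environmental: Δz = 1.8 km ⇒ ΔT = -16.2°C; T = -11.2°C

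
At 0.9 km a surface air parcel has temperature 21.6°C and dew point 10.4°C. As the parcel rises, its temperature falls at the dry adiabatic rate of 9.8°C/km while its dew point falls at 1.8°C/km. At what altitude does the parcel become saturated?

2.3 km

T and T_d converge at 9.8 − 1.8 = 8°C per km
Height above start = (21.6 − 10.4) / 8 = 1.4 km
LCL altitude = 900 m + 1400 m = 2300 m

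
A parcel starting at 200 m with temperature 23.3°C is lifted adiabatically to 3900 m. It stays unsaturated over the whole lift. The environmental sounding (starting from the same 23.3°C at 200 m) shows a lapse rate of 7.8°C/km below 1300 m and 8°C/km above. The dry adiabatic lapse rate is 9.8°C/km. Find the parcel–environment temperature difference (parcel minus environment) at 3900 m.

-6.88°C (parcel cooler than environment)

Parcel:
  200 → 3900 m (dry, 9.8°C/km): ΔT = -9.8 × 3.7 = -36.26°C → T = -12.96°C
Environment:
  200 → 1300 m (environment, lower layer, 7.8°C/km): ΔT = -7.8 × 1.1 = -8.58°C → T = 14.72°C
  1300 → 3900 m (environment, upper layer, 8°C/km): ΔT = -8 × 2.6 = -20.8°C → T = -6.08°C
T_parcel − T_env = -12.96 − (-6.08) = -6.88°C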